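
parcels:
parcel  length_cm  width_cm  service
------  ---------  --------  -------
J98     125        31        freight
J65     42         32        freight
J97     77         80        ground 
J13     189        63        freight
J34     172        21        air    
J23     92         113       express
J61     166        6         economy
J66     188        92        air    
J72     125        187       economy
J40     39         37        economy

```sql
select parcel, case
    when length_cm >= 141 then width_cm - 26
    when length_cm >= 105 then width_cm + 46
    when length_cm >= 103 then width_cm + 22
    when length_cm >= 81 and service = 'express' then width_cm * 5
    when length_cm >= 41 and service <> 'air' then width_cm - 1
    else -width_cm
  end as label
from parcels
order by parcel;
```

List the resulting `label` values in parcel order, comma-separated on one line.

37, 565, -5, -37, -20, 31, 66, 233, 79, 77

parcel=J13: length_cm >= 141 → 37
parcel=J23: length_cm >= 81 and service = 'express' → 565
parcel=J34: length_cm >= 141 → -5
parcel=J40: ELSE → -37
parcel=J61: length_cm >= 141 → -20
parcel=J65: length_cm >= 41 and service <> 'air' → 31
parcel=J66: length_cm >= 141 → 66
parcel=J72: length_cm >= 105 → 233
parcel=J97: length_cm >= 41 and service <> 'air' → 79
parcel=J98: length_cm >= 105 → 77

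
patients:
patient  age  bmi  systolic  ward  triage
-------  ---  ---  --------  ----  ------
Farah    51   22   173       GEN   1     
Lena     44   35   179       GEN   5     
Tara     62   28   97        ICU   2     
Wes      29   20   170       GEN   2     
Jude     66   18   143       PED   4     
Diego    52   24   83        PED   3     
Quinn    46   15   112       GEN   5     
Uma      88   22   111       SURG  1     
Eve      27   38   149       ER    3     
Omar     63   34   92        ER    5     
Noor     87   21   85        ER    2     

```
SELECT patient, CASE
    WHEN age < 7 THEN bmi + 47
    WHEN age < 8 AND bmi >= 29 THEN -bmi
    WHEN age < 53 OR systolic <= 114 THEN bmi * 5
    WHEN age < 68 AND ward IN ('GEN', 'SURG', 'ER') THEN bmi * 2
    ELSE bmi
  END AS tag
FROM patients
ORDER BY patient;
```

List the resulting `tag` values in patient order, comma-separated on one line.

patient=Diego: age < 53 OR systolic <= 114 → 120
patient=Eve: age < 53 OR systolic <= 114 → 190
patient=Farah: age < 53 OR systolic <= 114 → 110
patient=Jude: ELSE → 18
patient=Lena: age < 53 OR systolic <= 114 → 175
patient=Noor: age < 53 OR systolic <= 114 → 105
patient=Omar: age < 53 OR systolic <= 114 → 170
patient=Quinn: age < 53 OR systolic <= 114 → 75
patient=Tara: age < 53 OR systolic <= 114 → 140
patient=Uma: age < 53 OR systolic <= 114 → 110
patient=Wes: age < 53 OR systolic <= 114 → 100

120, 190, 110, 18, 175, 105, 170, 75, 140, 110, 100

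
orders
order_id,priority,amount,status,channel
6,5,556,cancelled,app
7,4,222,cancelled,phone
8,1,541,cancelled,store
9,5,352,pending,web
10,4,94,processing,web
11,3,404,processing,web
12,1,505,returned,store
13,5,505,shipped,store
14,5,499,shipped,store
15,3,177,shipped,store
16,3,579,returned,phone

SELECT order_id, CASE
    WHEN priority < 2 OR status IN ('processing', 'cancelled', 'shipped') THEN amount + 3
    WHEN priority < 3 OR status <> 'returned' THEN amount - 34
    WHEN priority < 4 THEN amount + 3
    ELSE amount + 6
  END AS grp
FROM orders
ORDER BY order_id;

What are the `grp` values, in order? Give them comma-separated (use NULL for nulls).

order_id=6: priority < 2 OR status IN ('processing', 'cancelled', 'shipped') → 559
order_id=7: priority < 2 OR status IN ('processing', 'cancelled', 'shipped') → 225
order_id=8: priority < 2 OR status IN ('processing', 'cancelled', 'shipped') → 544
order_id=9: priority < 3 OR status <> 'returned' → 318
order_id=10: priority < 2 OR status IN ('processing', 'cancelled', 'shipped') → 97
order_id=11: priority < 2 OR status IN ('processing', 'cancelled', 'shipped') → 407
order_id=12: priority < 2 OR status IN ('processing', 'cancelled', 'shipped') → 508
order_id=13: priority < 2 OR status IN ('processing', 'cancelled', 'shipped') → 508
order_id=14: priority < 2 OR status IN ('processing', 'cancelled', 'shipped') → 502
order_id=15: priority < 2 OR status IN ('processing', 'cancelled', 'shipped') → 180
order_id=16: priority < 4 → 582

559, 225, 544, 318, 97, 407, 508, 508, 502, 180, 582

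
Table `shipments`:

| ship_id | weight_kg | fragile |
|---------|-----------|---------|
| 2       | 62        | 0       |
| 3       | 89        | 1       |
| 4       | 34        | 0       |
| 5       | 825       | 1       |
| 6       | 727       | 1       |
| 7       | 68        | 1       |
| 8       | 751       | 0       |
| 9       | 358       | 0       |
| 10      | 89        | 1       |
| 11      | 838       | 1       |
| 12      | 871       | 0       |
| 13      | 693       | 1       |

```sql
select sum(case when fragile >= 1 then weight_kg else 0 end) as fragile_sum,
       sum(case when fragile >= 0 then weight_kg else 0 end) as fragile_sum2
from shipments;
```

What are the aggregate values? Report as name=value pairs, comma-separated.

[fragile_sum: fragile >= 1]
ship_id=2: ✗
ship_id=3: ✓ → 89
ship_id=4: ✗
ship_id=5: ✓ → 825
ship_id=6: ✓ → 727
ship_id=7: ✓ → 68
ship_id=8: ✗
ship_id=9: ✗
ship_id=10: ✓ → 89
ship_id=11: ✓ → 838
ship_id=12: ✗
ship_id=13: ✓ → 693
fragile_sum = 89 + 825 + 727 + 68 + 89 + 838 + 693 = 3329
—
[fragile_sum2: fragile >= 0]
ship_id=2: ✓ → 62
ship_id=3: ✓ → 89
ship_id=4: ✓ → 34
ship_id=5: ✓ → 825
ship_id=6: ✓ → 727
ship_id=7: ✓ → 68
ship_id=8: ✓ → 751
ship_id=9: ✓ → 358
ship_id=10: ✓ → 89
ship_id=11: ✓ → 838
ship_id=12: ✓ → 871
ship_id=13: ✓ → 693
fragile_sum2 = 62 + 89 + 34 + 825 + 727 + 68 + 751 + 358 + 89 + 838 + 871 + 693 = 5405

fragile_sum=3329, fragile_sum2=5405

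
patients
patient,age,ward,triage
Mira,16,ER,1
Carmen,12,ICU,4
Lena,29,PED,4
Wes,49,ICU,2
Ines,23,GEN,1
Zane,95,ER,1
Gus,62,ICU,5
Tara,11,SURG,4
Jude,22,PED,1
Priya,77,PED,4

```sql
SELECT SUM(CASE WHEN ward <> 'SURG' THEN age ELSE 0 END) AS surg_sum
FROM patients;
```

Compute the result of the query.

385

patient=Mira: ✓ → 16
patient=Carmen: ✓ → 12
patient=Lena: ✓ → 29
patient=Wes: ✓ → 49
patient=Ines: ✓ → 23
patient=Zane: ✓ → 95
patient=Gus: ✓ → 62
patient=Tara: ✗
patient=Jude: ✓ → 22
patient=Priya: ✓ → 77
surg_sum = 16 + 12 + 29 + 49 + 23 + 95 + 62 + 22 + 77 = 385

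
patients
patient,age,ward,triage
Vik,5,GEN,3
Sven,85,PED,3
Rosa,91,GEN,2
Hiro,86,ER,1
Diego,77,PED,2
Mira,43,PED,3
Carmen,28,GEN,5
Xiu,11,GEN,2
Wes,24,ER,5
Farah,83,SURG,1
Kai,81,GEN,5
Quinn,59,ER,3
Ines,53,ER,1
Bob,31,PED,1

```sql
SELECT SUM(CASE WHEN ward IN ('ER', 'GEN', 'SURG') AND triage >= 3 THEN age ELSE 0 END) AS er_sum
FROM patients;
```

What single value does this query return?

197

patient=Vik: ✓ → 5
patient=Sven: ✗
patient=Rosa: ✗
patient=Hiro: ✗
patient=Diego: ✗
patient=Mira: ✗
patient=Carmen: ✓ → 28
patient=Xiu: ✗
patient=Wes: ✓ → 24
patient=Farah: ✗
patient=Kai: ✓ → 81
patient=Quinn: ✓ → 59
patient=Ines: ✗
patient=Bob: ✗
er_sum = 5 + 28 + 24 + 81 + 59 = 197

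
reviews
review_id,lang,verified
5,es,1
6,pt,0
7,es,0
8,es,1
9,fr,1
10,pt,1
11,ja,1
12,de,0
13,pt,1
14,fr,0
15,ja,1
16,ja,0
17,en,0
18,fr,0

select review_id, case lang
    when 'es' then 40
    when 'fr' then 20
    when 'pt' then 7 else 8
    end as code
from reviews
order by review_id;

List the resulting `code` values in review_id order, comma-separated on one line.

review_id=5: lang='es' → 40
review_id=6: lang='pt' → 7
review_id=7: lang='es' → 40
review_id=8: lang='es' → 40
review_id=9: lang='fr' → 20
review_id=10: lang='pt' → 7
review_id=11: ELSE → 8
review_id=12: ELSE → 8
review_id=13: lang='pt' → 7
review_id=14: lang='fr' → 20
review_id=15: ELSE → 8
review_id=16: ELSE → 8
review_id=17: ELSE → 8
review_id=18: lang='fr' → 20

40, 7, 40, 40, 20, 7, 8, 8, 7, 20, 8, 8, 8, 20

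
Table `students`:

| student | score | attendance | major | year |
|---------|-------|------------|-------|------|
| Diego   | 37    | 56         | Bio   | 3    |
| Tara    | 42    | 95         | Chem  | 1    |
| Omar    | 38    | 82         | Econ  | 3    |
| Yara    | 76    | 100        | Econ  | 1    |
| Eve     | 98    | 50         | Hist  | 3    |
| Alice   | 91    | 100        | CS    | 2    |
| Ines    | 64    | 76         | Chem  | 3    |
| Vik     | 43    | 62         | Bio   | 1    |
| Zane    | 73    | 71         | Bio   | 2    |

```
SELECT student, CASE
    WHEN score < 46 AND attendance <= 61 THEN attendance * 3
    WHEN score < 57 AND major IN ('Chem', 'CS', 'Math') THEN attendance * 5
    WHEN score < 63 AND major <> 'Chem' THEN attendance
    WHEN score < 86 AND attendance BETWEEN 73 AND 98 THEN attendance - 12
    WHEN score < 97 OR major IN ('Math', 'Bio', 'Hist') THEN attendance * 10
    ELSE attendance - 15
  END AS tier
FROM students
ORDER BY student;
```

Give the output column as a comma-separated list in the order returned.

1000, 168, 500, 64, 82, 475, 62, 1000, 710

student=Alice: score < 97 OR major IN ('Math', 'Bio', 'Hist') → 1000
student=Diego: score < 46 AND attendance <= 61 → 168
student=Eve: score < 97 OR major IN ('Math', 'Bio', 'Hist') → 500
student=Ines: score < 86 AND attendance BETWEEN 73 AND 98 → 64
student=Omar: score < 63 AND major <> 'Chem' → 82
student=Tara: score < 57 AND major IN ('Chem', 'CS', 'Math') → 475
student=Vik: score < 63 AND major <> 'Chem' → 62
student=Yara: score < 97 OR major IN ('Math', 'Bio', 'Hist') → 1000
student=Zane: score < 97 OR major IN ('Math', 'Bio', 'Hist') → 710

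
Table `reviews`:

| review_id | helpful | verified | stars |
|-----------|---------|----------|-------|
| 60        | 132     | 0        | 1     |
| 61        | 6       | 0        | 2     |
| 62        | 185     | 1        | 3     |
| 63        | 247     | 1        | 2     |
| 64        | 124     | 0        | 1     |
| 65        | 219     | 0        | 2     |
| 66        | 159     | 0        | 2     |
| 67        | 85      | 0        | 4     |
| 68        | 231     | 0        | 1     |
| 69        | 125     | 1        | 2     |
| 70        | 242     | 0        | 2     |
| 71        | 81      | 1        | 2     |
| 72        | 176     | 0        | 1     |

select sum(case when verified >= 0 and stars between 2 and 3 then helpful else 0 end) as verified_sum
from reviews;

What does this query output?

1264

review_id=60: ✗
review_id=61: ✓ → 6
review_id=62: ✓ → 185
review_id=63: ✓ → 247
review_id=64: ✗
review_id=65: ✓ → 219
review_id=66: ✓ → 159
review_id=67: ✗
review_id=68: ✗
review_id=69: ✓ → 125
review_id=70: ✓ → 242
review_id=71: ✓ → 81
review_id=72: ✗
verified_sum = 6 + 185 + 247 + 219 + 159 + 125 + 242 + 81 = 1264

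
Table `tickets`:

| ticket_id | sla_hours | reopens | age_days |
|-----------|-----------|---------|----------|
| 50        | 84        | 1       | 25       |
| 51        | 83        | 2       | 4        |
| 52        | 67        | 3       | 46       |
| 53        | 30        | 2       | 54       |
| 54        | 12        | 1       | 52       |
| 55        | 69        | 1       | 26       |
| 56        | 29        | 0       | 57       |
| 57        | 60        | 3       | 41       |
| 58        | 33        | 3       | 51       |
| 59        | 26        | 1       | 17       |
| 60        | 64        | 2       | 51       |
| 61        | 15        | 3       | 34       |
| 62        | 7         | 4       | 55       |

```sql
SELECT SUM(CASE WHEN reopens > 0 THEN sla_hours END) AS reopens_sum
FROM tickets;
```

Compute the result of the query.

550

ticket_id=50: ✓ → 84
ticket_id=51: ✓ → 83
ticket_id=52: ✓ → 67
ticket_id=53: ✓ → 30
ticket_id=54: ✓ → 12
ticket_id=55: ✓ → 69
ticket_id=56: ✗
ticket_id=57: ✓ → 60
ticket_id=58: ✓ → 33
ticket_id=59: ✓ → 26
ticket_id=60: ✓ → 64
ticket_id=61: ✓ → 15
ticket_id=62: ✓ → 7
reopens_sum = 84 + 83 + 67 + 30 + 12 + 69 + 60 + 33 + 26 + 64 + 15 + 7 = 550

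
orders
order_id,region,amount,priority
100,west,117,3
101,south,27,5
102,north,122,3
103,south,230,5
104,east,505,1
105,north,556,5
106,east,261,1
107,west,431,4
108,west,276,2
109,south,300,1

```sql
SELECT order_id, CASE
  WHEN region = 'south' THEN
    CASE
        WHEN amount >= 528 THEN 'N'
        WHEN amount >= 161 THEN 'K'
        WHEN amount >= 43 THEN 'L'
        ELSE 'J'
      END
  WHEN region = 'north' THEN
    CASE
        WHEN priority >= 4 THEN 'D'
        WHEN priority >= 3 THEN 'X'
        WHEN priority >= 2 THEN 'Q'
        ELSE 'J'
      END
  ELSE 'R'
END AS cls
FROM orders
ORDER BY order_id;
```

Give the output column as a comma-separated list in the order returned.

R, J, X, K, R, D, R, R, R, K

order_id=100: region='west' → outer ELSE → R
order_id=101: region='south' → inner[ELSE] → J
order_id=102: region='north' → inner[priority >= 3] → X
order_id=103: region='south' → inner[amount >= 161] → K
order_id=104: region='east' → outer ELSE → R
order_id=105: region='north' → inner[priority >= 4] → D
order_id=106: region='east' → outer ELSE → R
order_id=107: region='west' → outer ELSE → R
order_id=108: region='west' → outer ELSE → R
order_id=109: region='south' → inner[amount >= 161] → K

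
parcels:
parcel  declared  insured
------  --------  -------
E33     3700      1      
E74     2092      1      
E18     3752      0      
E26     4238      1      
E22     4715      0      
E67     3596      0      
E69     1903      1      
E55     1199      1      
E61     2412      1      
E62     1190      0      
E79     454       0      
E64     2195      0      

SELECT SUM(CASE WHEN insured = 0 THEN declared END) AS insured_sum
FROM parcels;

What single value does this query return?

parcel=E33: ✗
parcel=E74: ✗
parcel=E18: ✓ → 3752
parcel=E26: ✗
parcel=E22: ✓ → 4715
parcel=E67: ✓ → 3596
parcel=E69: ✗
parcel=E55: ✗
parcel=E61: ✗
parcel=E62: ✓ → 1190
parcel=E79: ✓ → 454
parcel=E64: ✓ → 2195
insured_sum = 3752 + 4715 + 3596 + 1190 + 454 + 2195 = 15902

15902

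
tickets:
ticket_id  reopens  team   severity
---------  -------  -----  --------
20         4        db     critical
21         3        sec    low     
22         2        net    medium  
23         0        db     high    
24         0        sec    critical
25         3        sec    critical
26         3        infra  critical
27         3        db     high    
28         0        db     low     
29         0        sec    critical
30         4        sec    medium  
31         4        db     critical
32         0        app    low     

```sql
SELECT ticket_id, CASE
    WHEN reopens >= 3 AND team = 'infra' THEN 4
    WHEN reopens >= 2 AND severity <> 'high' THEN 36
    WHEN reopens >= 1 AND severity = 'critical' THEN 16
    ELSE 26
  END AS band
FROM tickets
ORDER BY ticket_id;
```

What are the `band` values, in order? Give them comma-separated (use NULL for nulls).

36, 36, 36, 26, 26, 36, 4, 26, 26, 26, 36, 36, 26

ticket_id=20: reopens >= 2 AND severity <> 'high' → 36
ticket_id=21: reopens >= 2 AND severity <> 'high' → 36
ticket_id=22: reopens >= 2 AND severity <> 'high' → 36
ticket_id=23: ELSE → 26
ticket_id=24: ELSE → 26
ticket_id=25: reopens >= 2 AND severity <> 'high' → 36
ticket_id=26: reopens >= 3 AND team = 'infra' → 4
ticket_id=27: ELSE → 26
ticket_id=28: ELSE → 26
ticket_id=29: ELSE → 26
ticket_id=30: reopens >= 2 AND severity <> 'high' → 36
ticket_id=31: reopens >= 2 AND severity <> 'high' → 36
ticket_id=32: ELSE → 26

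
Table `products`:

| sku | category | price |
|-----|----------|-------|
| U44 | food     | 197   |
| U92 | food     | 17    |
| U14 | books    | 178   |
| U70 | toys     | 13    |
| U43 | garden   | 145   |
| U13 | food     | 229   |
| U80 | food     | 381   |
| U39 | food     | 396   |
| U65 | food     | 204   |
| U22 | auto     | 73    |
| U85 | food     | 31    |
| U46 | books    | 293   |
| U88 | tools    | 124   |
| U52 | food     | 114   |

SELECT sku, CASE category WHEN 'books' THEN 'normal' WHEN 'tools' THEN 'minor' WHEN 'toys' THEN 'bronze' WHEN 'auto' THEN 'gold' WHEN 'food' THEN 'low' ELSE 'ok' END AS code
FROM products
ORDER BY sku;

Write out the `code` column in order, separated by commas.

sku=U13: category='food' → low
sku=U14: category='books' → normal
sku=U22: category='auto' → gold
sku=U39: category='food' → low
sku=U43: ELSE → ok
sku=U44: category='food' → low
sku=U46: category='books' → normal
sku=U52: category='food' → low
sku=U65: category='food' → low
sku=U70: category='toys' → bronze
sku=U80: category='food' → low
sku=U85: category='food' → low
sku=U88: category='tools' → minor
sku=U92: category='food' → low

low, normal, gold, low, ok, low, normal, low, low, bronze, low, low, minor, low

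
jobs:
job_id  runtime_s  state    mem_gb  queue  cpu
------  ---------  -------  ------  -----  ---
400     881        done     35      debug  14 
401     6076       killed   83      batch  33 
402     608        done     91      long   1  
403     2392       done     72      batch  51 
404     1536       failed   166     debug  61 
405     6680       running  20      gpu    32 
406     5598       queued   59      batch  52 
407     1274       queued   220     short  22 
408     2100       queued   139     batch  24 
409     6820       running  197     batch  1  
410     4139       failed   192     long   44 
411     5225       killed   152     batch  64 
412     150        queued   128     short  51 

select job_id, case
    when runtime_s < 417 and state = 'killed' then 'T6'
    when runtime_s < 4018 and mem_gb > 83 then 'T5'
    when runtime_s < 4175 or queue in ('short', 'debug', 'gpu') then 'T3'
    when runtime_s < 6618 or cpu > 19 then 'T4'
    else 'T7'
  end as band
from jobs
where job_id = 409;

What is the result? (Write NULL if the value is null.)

T7

job_id = 409: runtime_s=6820, state=running, mem_gb=197, queue=batch, cpu=1.
runtime_s < 417 and state = 'killed' → false
runtime_s < 4018 and mem_gb > 83 → false
runtime_s < 4175 or queue in ('short', 'debug', 'gpu') → false
runtime_s < 6618 or cpu > 19 → false
No prior WHEN matched → ELSE → T7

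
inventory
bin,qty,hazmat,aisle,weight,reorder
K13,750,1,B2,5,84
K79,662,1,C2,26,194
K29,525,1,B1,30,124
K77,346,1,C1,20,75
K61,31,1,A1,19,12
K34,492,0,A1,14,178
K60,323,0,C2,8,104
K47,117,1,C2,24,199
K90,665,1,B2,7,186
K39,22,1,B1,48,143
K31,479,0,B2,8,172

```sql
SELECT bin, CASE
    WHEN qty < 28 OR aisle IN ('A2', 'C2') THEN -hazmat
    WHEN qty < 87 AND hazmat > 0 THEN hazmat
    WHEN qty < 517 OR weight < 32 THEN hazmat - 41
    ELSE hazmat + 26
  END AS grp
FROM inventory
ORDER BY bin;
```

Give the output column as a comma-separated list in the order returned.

bin=K13: qty < 517 OR weight < 32 → -40
bin=K29: qty < 517 OR weight < 32 → -40
bin=K31: qty < 517 OR weight < 32 → -41
bin=K34: qty < 517 OR weight < 32 → -41
bin=K39: qty < 28 OR aisle IN ('A2', 'C2') → -1
bin=K47: qty < 28 OR aisle IN ('A2', 'C2') → -1
bin=K60: qty < 28 OR aisle IN ('A2', 'C2') → 0
bin=K61: qty < 87 AND hazmat > 0 → 1
bin=K77: qty < 517 OR weight < 32 → -40
bin=K79: qty < 28 OR aisle IN ('A2', 'C2') → -1
bin=K90: qty < 517 OR weight < 32 → -40

-40, -40, -41, -41, -1, -1, 0, 1, -40, -1, -40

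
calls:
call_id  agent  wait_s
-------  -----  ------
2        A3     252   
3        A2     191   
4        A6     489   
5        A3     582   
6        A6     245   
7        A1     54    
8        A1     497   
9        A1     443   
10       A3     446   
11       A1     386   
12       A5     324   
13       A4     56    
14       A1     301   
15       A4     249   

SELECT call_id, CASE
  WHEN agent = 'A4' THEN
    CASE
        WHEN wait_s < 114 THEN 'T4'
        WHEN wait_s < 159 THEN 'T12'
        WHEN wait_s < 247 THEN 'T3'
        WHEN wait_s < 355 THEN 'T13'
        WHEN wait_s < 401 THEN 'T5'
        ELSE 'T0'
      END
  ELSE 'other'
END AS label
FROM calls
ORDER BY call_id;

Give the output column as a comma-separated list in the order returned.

other, other, other, other, other, other, other, other, other, other, other, T4, other, T13

call_id=2: agent='A3' → outer ELSE → other
call_id=3: agent='A2' → outer ELSE → other
call_id=4: agent='A6' → outer ELSE → other
call_id=5: agent='A3' → outer ELSE → other
call_id=6: agent='A6' → outer ELSE → other
call_id=7: agent='A1' → outer ELSE → other
call_id=8: agent='A1' → outer ELSE → other
call_id=9: agent='A1' → outer ELSE → other
call_id=10: agent='A3' → outer ELSE → other
call_id=11: agent='A1' → outer ELSE → other
call_id=12: agent='A5' → outer ELSE → other
call_id=13: agent='A4' → inner[wait_s < 114] → T4
call_id=14: agent='A1' → outer ELSE → other
call_id=15: agent='A4' → inner[wait_s < 355] → T13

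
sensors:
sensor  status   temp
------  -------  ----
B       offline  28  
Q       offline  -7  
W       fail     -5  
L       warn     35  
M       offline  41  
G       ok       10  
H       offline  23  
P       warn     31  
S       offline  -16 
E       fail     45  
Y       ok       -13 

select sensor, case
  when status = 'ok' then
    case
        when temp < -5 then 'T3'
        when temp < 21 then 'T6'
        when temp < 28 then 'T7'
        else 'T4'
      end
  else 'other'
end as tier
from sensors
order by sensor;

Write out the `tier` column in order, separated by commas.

other, other, T6, other, other, other, other, other, other, other, T3

sensor=B: status='offline' → outer ELSE → other
sensor=E: status='fail' → outer ELSE → other
sensor=G: status='ok' → inner[temp < 21] → T6
sensor=H: status='offline' → outer ELSE → other
sensor=L: status='warn' → outer ELSE → other
sensor=M: status='offline' → outer ELSE → other
sensor=P: status='warn' → outer ELSE → other
sensor=Q: status='offline' → outer ELSE → other
sensor=S: status='offline' → outer ELSE → other
sensor=W: status='fail' → outer ELSE → other
sensor=Y: status='ok' → inner[temp < -5] → T3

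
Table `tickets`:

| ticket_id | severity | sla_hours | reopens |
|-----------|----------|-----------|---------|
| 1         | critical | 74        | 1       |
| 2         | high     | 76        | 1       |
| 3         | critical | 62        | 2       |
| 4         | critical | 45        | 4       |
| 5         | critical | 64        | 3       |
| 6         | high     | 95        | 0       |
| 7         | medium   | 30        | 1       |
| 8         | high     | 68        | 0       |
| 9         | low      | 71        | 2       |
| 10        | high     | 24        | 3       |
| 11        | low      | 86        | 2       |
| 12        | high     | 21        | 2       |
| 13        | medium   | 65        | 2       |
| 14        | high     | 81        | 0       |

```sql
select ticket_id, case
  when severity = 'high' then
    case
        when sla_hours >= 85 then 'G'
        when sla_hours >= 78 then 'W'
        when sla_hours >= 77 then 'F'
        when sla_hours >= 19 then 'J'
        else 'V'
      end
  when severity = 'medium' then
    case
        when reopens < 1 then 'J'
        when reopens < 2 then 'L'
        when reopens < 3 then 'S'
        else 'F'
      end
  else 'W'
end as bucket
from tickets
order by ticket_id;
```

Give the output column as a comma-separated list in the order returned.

W, J, W, W, W, G, L, J, W, J, W, J, S, W

ticket_id=1: severity='critical' → outer ELSE → W
ticket_id=2: severity='high' → inner[sla_hours >= 19] → J
ticket_id=3: severity='critical' → outer ELSE → W
ticket_id=4: severity='critical' → outer ELSE → W
ticket_id=5: severity='critical' → outer ELSE → W
ticket_id=6: severity='high' → inner[sla_hours >= 85] → G
ticket_id=7: severity='medium' → inner[reopens < 2] → L
ticket_id=8: severity='high' → inner[sla_hours >= 19] → J
ticket_id=9: severity='low' → outer ELSE → W
ticket_id=10: severity='high' → inner[sla_hours >= 19] → J
ticket_id=11: severity='low' → outer ELSE → W
ticket_id=12: severity='high' → inner[sla_hours >= 19] → J
ticket_id=13: severity='medium' → inner[reopens < 3] → S
ticket_id=14: severity='high' → inner[sla_hours >= 78] → W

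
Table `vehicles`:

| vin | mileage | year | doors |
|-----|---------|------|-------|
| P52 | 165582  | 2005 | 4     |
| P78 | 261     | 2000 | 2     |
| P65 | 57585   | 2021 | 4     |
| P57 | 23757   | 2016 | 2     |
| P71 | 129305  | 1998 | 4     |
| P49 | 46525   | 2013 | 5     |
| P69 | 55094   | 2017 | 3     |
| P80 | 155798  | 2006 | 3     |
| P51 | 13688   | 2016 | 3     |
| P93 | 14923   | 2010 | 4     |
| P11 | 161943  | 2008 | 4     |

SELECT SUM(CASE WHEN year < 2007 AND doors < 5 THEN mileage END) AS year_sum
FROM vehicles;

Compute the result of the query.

450946

vin=P52: ✓ → 165582
vin=P78: ✓ → 261
vin=P65: ✗
vin=P57: ✗
vin=P71: ✓ → 129305
vin=P49: ✗
vin=P69: ✗
vin=P80: ✓ → 155798
vin=P51: ✗
vin=P93: ✗
vin=P11: ✗
year_sum = 165582 + 261 + 129305 + 155798 = 450946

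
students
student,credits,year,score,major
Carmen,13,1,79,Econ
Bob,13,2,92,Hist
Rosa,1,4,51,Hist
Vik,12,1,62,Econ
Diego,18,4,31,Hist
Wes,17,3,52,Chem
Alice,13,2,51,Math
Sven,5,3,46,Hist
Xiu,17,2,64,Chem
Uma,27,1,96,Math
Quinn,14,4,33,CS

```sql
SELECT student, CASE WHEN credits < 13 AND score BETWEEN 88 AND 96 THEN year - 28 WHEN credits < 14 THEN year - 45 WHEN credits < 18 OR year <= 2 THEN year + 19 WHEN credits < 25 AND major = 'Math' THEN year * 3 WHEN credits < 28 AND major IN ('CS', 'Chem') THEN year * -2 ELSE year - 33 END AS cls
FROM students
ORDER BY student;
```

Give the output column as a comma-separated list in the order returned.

-43, -43, -44, -29, 23, -41, -42, 20, -44, 22, 21

student=Alice: credits < 14 → -43
student=Bob: credits < 14 → -43
student=Carmen: credits < 14 → -44
student=Diego: ELSE → -29
student=Quinn: credits < 18 OR year <= 2 → 23
student=Rosa: credits < 14 → -41
student=Sven: credits < 14 → -42
student=Uma: credits < 18 OR year <= 2 → 20
student=Vik: credits < 14 → -44
student=Wes: credits < 18 OR year <= 2 → 22
student=Xiu: credits < 18 OR year <= 2 → 21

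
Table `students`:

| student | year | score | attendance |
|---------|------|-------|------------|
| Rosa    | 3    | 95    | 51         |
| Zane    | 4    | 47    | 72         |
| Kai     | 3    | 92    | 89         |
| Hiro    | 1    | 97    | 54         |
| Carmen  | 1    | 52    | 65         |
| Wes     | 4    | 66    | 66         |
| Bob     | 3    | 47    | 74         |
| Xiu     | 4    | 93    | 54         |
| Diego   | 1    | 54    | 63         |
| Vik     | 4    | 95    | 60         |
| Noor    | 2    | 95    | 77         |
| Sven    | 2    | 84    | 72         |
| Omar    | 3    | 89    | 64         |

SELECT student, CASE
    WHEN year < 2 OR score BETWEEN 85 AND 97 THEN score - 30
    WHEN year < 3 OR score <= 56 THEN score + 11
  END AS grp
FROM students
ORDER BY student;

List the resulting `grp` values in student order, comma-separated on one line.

58, 22, 24, 67, 62, 65, 59, 65, 95, 65, NULL, 63, 58

student=Bob: year < 3 OR score <= 56 → 58
student=Carmen: year < 2 OR score BETWEEN 85 AND 97 → 22
student=Diego: year < 2 OR score BETWEEN 85 AND 97 → 24
student=Hiro: year < 2 OR score BETWEEN 85 AND 97 → 67
student=Kai: year < 2 OR score BETWEEN 85 AND 97 → 62
student=Noor: year < 2 OR score BETWEEN 85 AND 97 → 65
student=Omar: year < 2 OR score BETWEEN 85 AND 97 → 59
student=Rosa: year < 2 OR score BETWEEN 85 AND 97 → 65
student=Sven: year < 3 OR score <= 56 → 95
student=Vik: year < 2 OR score BETWEEN 85 AND 97 → 65
student=Wes: (no match → NULL) → NULL
student=Xiu: year < 2 OR score BETWEEN 85 AND 97 → 63
student=Zane: year < 3 OR score <= 56 → 58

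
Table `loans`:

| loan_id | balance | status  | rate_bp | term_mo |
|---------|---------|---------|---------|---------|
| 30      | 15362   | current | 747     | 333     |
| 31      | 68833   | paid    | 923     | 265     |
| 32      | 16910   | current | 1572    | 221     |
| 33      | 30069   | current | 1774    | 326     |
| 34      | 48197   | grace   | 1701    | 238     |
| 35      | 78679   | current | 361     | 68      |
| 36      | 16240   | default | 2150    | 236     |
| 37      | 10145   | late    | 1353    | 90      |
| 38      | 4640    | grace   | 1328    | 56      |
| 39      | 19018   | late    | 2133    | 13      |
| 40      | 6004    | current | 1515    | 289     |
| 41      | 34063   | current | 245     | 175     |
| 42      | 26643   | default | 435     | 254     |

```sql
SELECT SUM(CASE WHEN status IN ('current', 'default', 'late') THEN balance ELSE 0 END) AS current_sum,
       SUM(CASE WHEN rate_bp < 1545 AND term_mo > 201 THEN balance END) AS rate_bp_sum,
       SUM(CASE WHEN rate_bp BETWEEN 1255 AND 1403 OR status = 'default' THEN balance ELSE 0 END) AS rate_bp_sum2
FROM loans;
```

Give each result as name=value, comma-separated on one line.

current_sum=253133, rate_bp_sum=116842, rate_bp_sum2=57668

[current_sum: status IN ('current', 'default', 'late')]
loan_id=30: ✓ → 15362
loan_id=31: ✗
loan_id=32: ✓ → 16910
loan_id=33: ✓ → 30069
loan_id=34: ✗
loan_id=35: ✓ → 78679
loan_id=36: ✓ → 16240
loan_id=37: ✓ → 10145
loan_id=38: ✗
loan_id=39: ✓ → 19018
loan_id=40: ✓ → 6004
loan_id=41: ✓ → 34063
loan_id=42: ✓ → 26643
current_sum = 15362 + 16910 + 30069 + 78679 + 16240 + 10145 + 19018 + 6004 + 34063 + 26643 = 253133
—
[rate_bp_sum: rate_bp < 1545 AND term_mo > 201]
loan_id=30: ✓ → 15362
loan_id=31: ✓ → 68833
loan_id=32: ✗
loan_id=33: ✗
loan_id=34: ✗
loan_id=35: ✗
loan_id=36: ✗
loan_id=37: ✗
loan_id=38: ✗
loan_id=39: ✗
loan_id=40: ✓ → 6004
loan_id=41: ✗
loan_id=42: ✓ → 26643
rate_bp_sum = 15362 + 68833 + 6004 + 26643 = 116842
—
[rate_bp_sum2: rate_bp BETWEEN 1255 AND 1403 OR status = 'default']
loan_id=30: ✗
loan_id=31: ✗
loan_id=32: ✗
loan_id=33: ✗
loan_id=34: ✗
loan_id=35: ✗
loan_id=36: ✓ → 16240
loan_id=37: ✓ → 10145
loan_id=38: ✓ → 4640
loan_id=39: ✗
loan_id=40: ✗
loan_id=41: ✗
loan_id=42: ✓ → 26643
rate_bp_sum2 = 16240 + 10145 + 4640 + 26643 = 57668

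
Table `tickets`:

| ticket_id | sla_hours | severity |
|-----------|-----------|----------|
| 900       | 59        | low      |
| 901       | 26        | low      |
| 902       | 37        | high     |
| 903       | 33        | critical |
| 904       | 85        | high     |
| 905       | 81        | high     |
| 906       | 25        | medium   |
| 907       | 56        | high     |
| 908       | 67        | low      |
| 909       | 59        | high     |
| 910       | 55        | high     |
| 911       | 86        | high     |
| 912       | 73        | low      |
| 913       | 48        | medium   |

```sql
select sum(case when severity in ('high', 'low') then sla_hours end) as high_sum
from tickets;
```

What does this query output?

ticket_id=900: ✓ → 59
ticket_id=901: ✓ → 26
ticket_id=902: ✓ → 37
ticket_id=903: ✗
ticket_id=904: ✓ → 85
ticket_id=905: ✓ → 81
ticket_id=906: ✗
ticket_id=907: ✓ → 56
ticket_id=908: ✓ → 67
ticket_id=909: ✓ → 59
ticket_id=910: ✓ → 55
ticket_id=911: ✓ → 86
ticket_id=912: ✓ → 73
ticket_id=913: ✗
high_sum = 59 + 26 + 37 + 85 + 81 + 56 + 67 + 59 + 55 + 86 + 73 = 684

684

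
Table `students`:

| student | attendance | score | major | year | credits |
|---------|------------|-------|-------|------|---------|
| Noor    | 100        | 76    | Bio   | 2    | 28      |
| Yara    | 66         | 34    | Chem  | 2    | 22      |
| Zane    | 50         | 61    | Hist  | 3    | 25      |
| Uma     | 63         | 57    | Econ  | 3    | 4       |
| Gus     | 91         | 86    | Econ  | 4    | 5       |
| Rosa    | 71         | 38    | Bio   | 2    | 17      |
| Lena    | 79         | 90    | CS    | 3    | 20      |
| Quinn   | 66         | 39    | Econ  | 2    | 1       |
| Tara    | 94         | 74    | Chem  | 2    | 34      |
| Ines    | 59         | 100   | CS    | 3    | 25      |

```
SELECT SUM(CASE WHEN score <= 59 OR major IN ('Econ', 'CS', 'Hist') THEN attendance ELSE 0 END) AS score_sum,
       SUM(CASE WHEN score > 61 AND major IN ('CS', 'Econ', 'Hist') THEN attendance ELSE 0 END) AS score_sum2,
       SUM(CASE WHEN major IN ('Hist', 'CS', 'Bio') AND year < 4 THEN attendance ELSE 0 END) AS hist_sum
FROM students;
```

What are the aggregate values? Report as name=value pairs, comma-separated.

score_sum=545, score_sum2=229, hist_sum=359

[score_sum: score <= 59 OR major IN ('Econ', 'CS', 'Hist')]
student=Noor: ✗
student=Yara: ✓ → 66
student=Zane: ✓ → 50
student=Uma: ✓ → 63
student=Gus: ✓ → 91
student=Rosa: ✓ → 71
student=Lena: ✓ → 79
student=Quinn: ✓ → 66
student=Tara: ✗
student=Ines: ✓ → 59
score_sum = 66 + 50 + 63 + 91 + 71 + 79 + 66 + 59 = 545
—
[score_sum2: score > 61 AND major IN ('CS', 'Econ', 'Hist')]
student=Noor: ✗
student=Yara: ✗
student=Zane: ✗
student=Uma: ✗
student=Gus: ✓ → 91
student=Rosa: ✗
student=Lena: ✓ → 79
student=Quinn: ✗
student=Tara: ✗
student=Ines: ✓ → 59
score_sum2 = 91 + 79 + 59 = 229
—
[hist_sum: major IN ('Hist', 'CS', 'Bio') AND year < 4]
student=Noor: ✓ → 100
student=Yara: ✗
student=Zane: ✓ → 50
student=Uma: ✗
student=Gus: ✗
student=Rosa: ✓ → 71
student=Lena: ✓ → 79
student=Quinn: ✗
student=Tara: ✗
student=Ines: ✓ → 59
hist_sum = 100 + 50 + 71 + 79 + 59 = 359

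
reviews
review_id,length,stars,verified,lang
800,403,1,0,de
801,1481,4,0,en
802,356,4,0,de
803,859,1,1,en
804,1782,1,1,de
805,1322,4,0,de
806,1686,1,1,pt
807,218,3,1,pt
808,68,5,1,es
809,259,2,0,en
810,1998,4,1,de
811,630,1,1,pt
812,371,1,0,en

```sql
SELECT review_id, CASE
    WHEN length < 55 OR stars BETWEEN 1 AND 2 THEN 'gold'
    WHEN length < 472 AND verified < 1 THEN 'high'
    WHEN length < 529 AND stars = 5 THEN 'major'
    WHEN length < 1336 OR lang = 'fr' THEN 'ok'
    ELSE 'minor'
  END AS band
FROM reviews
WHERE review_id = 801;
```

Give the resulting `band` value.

minor

review_id = 801: length=1481, stars=4, verified=0, lang=en.
length < 55 OR stars BETWEEN 1 AND 2 → false
length < 472 AND verified < 1 → false
length < 529 AND stars = 5 → false
length < 1336 OR lang = 'fr' → false
No prior WHEN matched → ELSE → minor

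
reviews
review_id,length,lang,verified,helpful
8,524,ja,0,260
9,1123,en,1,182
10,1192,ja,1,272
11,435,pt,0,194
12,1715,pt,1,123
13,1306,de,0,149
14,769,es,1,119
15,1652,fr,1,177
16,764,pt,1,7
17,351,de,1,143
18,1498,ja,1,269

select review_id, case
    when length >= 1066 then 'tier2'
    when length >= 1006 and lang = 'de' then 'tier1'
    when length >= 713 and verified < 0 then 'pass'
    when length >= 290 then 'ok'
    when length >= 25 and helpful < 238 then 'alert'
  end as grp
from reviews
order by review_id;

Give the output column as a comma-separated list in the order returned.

review_id=8: length >= 290 → ok
review_id=9: length >= 1066 → tier2
review_id=10: length >= 1066 → tier2
review_id=11: length >= 290 → ok
review_id=12: length >= 1066 → tier2
review_id=13: length >= 1066 → tier2
review_id=14: length >= 290 → ok
review_id=15: length >= 1066 → tier2
review_id=16: length >= 290 → ok
review_id=17: length >= 290 → ok
review_id=18: length >= 1066 → tier2

ok, tier2, tier2, ok, tier2, tier2, ok, tier2, ok, ok, tier2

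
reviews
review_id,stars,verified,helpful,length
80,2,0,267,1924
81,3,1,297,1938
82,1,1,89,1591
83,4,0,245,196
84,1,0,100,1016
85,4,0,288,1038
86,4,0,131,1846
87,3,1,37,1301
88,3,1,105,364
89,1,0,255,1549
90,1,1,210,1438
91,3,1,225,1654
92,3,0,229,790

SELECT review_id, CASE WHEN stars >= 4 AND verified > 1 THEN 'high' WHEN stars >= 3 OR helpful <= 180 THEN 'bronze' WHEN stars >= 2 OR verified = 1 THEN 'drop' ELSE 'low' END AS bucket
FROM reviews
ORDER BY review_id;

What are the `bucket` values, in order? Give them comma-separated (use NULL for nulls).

drop, bronze, bronze, bronze, bronze, bronze, bronze, bronze, bronze, low, drop, bronze, bronze

review_id=80: stars >= 2 OR verified = 1 → drop
review_id=81: stars >= 3 OR helpful <= 180 → bronze
review_id=82: stars >= 3 OR helpful <= 180 → bronze
review_id=83: stars >= 3 OR helpful <= 180 → bronze
review_id=84: stars >= 3 OR helpful <= 180 → bronze
review_id=85: stars >= 3 OR helpful <= 180 → bronze
review_id=86: stars >= 3 OR helpful <= 180 → bronze
review_id=87: stars >= 3 OR helpful <= 180 → bronze
review_id=88: stars >= 3 OR helpful <= 180 → bronze
review_id=89: ELSE → low
review_id=90: stars >= 2 OR verified = 1 → drop
review_id=91: stars >= 3 OR helpful <= 180 → bronze
review_id=92: stars >= 3 OR helpful <= 180 → bronze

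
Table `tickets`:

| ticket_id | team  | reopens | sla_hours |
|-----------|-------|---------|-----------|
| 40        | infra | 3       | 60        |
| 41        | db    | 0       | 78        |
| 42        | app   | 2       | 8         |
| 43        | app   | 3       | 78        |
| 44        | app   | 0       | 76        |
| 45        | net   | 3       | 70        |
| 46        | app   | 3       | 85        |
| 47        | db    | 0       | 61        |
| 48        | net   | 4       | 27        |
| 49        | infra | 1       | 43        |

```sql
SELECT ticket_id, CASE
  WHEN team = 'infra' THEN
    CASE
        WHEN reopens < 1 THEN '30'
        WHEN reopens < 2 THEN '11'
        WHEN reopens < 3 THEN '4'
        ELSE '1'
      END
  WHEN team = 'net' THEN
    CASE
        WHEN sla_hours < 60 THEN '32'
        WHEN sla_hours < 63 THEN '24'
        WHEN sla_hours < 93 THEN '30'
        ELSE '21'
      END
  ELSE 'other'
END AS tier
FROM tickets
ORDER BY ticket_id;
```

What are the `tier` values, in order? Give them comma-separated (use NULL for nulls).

1, other, other, other, other, 30, other, other, 32, 11

ticket_id=40: team='infra' → inner[ELSE] → 1
ticket_id=41: team='db' → outer ELSE → other
ticket_id=42: team='app' → outer ELSE → other
ticket_id=43: team='app' → outer ELSE → other
ticket_id=44: team='app' → outer ELSE → other
ticket_id=45: team='net' → inner[sla_hours < 93] → 30
ticket_id=46: team='app' → outer ELSE → other
ticket_id=47: team='db' → outer ELSE → other
ticket_id=48: team='net' → inner[sla_hours < 60] → 32
ticket_id=49: team='infra' → inner[reopens < 2] → 11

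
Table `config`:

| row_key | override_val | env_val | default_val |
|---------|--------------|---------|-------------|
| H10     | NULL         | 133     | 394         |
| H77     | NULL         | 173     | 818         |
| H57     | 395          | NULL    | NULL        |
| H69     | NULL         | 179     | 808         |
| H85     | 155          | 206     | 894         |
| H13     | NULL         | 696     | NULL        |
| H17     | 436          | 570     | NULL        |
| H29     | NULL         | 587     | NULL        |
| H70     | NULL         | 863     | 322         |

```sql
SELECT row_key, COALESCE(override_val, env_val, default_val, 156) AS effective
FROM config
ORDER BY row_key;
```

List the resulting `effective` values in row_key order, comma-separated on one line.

row_key=H10: override_val=NULL, env_val=133 → 133
row_key=H13: override_val=NULL, env_val=696 → 696
row_key=H17: override_val=436 → 436
row_key=H29: override_val=NULL, env_val=587 → 587
row_key=H57: override_val=395 → 395
row_key=H69: override_val=NULL, env_val=179 → 179
row_key=H70: override_val=NULL, env_val=863 → 863
row_key=H77: override_val=NULL, env_val=173 → 173
row_key=H85: override_val=155 → 155

133, 696, 436, 587, 395, 179, 863, 173, 155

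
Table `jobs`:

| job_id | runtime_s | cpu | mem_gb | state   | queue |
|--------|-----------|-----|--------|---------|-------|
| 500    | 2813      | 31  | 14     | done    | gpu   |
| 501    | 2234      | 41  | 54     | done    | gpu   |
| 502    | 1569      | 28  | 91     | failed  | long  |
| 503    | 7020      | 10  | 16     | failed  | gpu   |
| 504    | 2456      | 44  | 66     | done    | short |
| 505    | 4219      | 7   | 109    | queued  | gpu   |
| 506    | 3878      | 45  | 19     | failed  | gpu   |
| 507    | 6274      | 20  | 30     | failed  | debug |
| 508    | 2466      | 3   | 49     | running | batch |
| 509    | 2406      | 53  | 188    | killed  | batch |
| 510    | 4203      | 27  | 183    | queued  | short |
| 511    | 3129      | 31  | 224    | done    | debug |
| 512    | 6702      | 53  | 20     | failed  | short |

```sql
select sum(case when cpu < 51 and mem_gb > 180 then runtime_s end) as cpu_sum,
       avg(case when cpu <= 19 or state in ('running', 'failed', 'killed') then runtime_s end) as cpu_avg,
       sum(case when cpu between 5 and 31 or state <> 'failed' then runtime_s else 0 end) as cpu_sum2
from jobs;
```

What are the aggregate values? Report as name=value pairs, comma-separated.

[cpu_sum: cpu < 51 and mem_gb > 180]
job_id=500: ✗
job_id=501: ✗
job_id=502: ✗
job_id=503: ✗
job_id=504: ✗
job_id=505: ✗
job_id=506: ✗
job_id=507: ✗
job_id=508: ✗
job_id=509: ✗
job_id=510: ✓ → 4203
job_id=511: ✓ → 3129
job_id=512: ✗
cpu_sum = 4203 + 3129 = 7332
—
[cpu_avg: cpu <= 19 or state in ('running', 'failed', 'killed')]
job_id=500: ✗
job_id=501: ✗
job_id=502: ✓ → 1569
job_id=503: ✓ → 7020
job_id=504: ✗
job_id=505: ✓ → 4219
job_id=506: ✓ → 3878
job_id=507: ✓ → 6274
job_id=508: ✓ → 2466
job_id=509: ✓ → 2406
job_id=510: ✗
job_id=511: ✗
job_id=512: ✓ → 6702
cpu_avg = (1569 + 7020 + 4219 + 3878 + 6274 + 2466 + 2406 + 6702) / 8 = 4316.75
—
[cpu_sum2: cpu between 5 and 31 or state <> 'failed']
job_id=500: ✓ → 2813
job_id=501: ✓ → 2234
job_id=502: ✓ → 1569
job_id=503: ✓ → 7020
job_id=504: ✓ → 2456
job_id=505: ✓ → 4219
job_id=506: ✗
job_id=507: ✓ → 6274
job_id=508: ✓ → 2466
job_id=509: ✓ → 2406
job_id=510: ✓ → 4203
job_id=511: ✓ → 3129
job_id=512: ✗
cpu_sum2 = 2813 + 2234 + 1569 + 7020 + 2456 + 4219 + 6274 + 2466 + 2406 + 4203 + 3129 = 38789

cpu_sum=7332, cpu_avg=4316.75, cpu_sum2=38789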